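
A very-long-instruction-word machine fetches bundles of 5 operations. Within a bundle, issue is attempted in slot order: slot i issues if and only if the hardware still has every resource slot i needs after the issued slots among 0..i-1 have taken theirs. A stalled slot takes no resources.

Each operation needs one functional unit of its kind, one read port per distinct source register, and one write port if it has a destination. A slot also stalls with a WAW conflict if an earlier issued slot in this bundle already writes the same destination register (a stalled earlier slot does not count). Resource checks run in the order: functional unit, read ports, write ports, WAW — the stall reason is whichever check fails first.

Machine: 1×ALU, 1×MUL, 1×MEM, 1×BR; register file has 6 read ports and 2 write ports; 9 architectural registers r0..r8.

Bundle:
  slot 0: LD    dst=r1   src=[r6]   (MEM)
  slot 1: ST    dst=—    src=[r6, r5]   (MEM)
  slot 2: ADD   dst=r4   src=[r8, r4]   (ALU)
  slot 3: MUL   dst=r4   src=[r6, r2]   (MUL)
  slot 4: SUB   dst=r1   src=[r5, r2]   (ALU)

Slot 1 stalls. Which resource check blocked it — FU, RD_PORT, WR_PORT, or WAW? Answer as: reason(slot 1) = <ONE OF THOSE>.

reason(slot 1) = FU

(0) want 1×MEM +1rd +1wr — yes → AL1|MU1|ME0|BR1|rd5|wr1
(1) want 1×MEM +2rd +0wr — FU → AL1|MU1|ME0|BR1|rd5|wr1
(2) want 1×ALU +2rd +1wr — yes → AL0|MU1|ME0|BR1|rd3|wr0
(3) want 1×MUL +2rd +1wr — WR_PORT → AL0|MU1|ME0|BR1|rd3|wr0
(4) want 1×ALU +2rd +1wr — FU → AL0|MU1|ME0|BR1|rd3|wr0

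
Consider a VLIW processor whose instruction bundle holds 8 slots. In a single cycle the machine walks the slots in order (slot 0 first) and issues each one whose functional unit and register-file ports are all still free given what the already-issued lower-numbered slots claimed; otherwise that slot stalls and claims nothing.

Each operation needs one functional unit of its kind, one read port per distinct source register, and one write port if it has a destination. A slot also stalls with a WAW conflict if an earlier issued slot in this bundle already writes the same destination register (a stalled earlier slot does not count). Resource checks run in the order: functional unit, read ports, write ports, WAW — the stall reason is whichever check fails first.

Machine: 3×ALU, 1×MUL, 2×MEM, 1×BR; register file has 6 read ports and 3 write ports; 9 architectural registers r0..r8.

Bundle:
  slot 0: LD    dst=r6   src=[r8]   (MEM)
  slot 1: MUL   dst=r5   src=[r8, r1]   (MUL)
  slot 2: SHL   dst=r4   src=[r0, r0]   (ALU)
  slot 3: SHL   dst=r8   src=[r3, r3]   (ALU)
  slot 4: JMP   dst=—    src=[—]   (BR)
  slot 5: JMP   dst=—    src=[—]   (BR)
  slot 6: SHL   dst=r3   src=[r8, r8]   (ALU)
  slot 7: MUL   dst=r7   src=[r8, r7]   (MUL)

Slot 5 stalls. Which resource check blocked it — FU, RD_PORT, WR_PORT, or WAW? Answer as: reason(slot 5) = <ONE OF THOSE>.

slot 0 (MEM): ISSUE — free A3,Mu1,Ld1,B1 rp5 wp2
slot 1 (MUL): ISSUE — free A3,Mu0,Ld1,B1 rp3 wp1
slot 2 (ALU): ISSUE — free A2,Mu0,Ld1,B1 rp2 wp0
slot 3 (ALU): stall WR_PORT — free A2,Mu0,Ld1,B1 rp2 wp0
slot 4 (BR): ISSUE — free A2,Mu0,Ld1,B0 rp2 wp0
slot 5 (BR): stall FU — free A2,Mu0,Ld1,B0 rp2 wp0
slot 6 (ALU): stall WR_PORT — free A2,Mu0,Ld1,B0 rp2 wp0
slot 7 (MUL): stall FU — free A2,Mu0,Ld1,B0 rp2 wp0

reason(slot 5) = FU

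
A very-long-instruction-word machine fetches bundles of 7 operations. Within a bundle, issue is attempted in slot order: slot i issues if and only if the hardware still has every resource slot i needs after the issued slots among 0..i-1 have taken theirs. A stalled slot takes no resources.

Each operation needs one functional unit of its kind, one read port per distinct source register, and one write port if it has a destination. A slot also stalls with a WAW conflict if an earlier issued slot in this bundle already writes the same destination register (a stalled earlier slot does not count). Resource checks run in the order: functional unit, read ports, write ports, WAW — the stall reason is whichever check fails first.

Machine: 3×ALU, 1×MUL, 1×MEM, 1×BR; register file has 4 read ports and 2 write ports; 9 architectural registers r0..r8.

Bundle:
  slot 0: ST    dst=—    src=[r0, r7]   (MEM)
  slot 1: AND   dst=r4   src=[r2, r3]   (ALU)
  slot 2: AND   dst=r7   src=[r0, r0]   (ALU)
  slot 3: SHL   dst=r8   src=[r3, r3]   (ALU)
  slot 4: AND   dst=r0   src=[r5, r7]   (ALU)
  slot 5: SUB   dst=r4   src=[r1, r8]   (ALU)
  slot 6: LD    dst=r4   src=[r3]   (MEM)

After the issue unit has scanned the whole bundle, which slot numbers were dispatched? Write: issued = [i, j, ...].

slot 0 (MEM): ISSUE — free A3,Mu1,Ld0,B1 rp2 wp2
slot 1 (ALU): ISSUE — free A2,Mu1,Ld0,B1 rp0 wp1
slot 2 (ALU): stall RD_PORT — free A2,Mu1,Ld0,B1 rp0 wp1
slot 3 (ALU): stall RD_PORT — free A2,Mu1,Ld0,B1 rp0 wp1
slot 4 (ALU): stall RD_PORT — free A2,Mu1,Ld0,B1 rp0 wp1
slot 5 (ALU): stall RD_PORT — free A2,Mu1,Ld0,B1 rp0 wp1
slot 6 (MEM): stall FU — free A2,Mu1,Ld0,B1 rp0 wp1

issued = [0, 1]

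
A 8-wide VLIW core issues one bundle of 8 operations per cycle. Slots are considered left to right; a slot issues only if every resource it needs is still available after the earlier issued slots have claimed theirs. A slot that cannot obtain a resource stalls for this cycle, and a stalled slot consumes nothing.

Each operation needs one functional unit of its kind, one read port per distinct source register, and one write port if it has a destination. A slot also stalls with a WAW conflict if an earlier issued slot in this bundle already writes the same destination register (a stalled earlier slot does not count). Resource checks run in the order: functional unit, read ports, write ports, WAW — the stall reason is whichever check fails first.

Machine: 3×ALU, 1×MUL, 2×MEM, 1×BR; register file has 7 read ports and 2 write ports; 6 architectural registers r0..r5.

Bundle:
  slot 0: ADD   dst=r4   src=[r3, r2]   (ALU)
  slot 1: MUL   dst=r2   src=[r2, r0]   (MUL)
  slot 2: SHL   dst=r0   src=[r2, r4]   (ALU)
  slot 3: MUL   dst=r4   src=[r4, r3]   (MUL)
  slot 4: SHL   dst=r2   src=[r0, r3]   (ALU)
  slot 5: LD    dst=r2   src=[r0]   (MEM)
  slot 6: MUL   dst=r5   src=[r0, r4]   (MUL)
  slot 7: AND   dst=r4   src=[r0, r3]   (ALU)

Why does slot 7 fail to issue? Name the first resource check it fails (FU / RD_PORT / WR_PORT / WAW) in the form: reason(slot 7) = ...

reason(slot 7) = WR_PORT

#0 ALU src=r3,r2 dispatched  <A:2 Mu:1 Ld:2 B:1 rd:5 wr:1>
#1 MUL src=r2,r0 dispatched  <A:2 Mu:0 Ld:2 B:1 rd:3 wr:0>
#2 ALU src=r2,r4 held:WR_PORT  <A:2 Mu:0 Ld:2 B:1 rd:3 wr:0>
#3 MUL src=r4,r3 held:FU  <A:2 Mu:0 Ld:2 B:1 rd:3 wr:0>
#4 ALU src=r0,r3 held:WR_PORT  <A:2 Mu:0 Ld:2 B:1 rd:3 wr:0>
#5 MEM src=r0 held:WR_PORT  <A:2 Mu:0 Ld:2 B:1 rd:3 wr:0>
#6 MUL src=r0,r4 held:FU  <A:2 Mu:0 Ld:2 B:1 rd:3 wr:0>
#7 ALU src=r0,r3 held:WR_PORT  <A:2 Mu:0 Ld:2 B:1 rd:3 wr:0>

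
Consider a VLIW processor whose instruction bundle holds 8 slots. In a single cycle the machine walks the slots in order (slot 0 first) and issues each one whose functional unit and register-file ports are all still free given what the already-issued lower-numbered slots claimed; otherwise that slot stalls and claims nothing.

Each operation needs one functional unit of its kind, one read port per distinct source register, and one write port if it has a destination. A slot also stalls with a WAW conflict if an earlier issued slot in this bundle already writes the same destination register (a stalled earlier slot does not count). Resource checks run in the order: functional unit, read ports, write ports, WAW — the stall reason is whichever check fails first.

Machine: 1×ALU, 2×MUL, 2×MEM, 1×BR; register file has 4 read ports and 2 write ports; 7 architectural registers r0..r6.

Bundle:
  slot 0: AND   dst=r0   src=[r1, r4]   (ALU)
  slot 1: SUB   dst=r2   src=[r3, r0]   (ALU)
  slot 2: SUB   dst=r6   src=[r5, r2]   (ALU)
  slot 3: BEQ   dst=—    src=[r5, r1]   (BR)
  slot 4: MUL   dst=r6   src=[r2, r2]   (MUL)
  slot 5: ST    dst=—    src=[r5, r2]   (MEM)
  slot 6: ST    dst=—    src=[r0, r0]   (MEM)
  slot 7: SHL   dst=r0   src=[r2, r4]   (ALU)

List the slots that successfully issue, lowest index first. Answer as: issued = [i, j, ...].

slot 0 (ALU): ISSUE — free A0,Mu2,Ld2,B1 rp2 wp1
slot 1 (ALU): stall FU — free A0,Mu2,Ld2,B1 rp2 wp1
slot 2 (ALU): stall FU — free A0,Mu2,Ld2,B1 rp2 wp1
slot 3 (BR): ISSUE — free A0,Mu2,Ld2,B0 rp0 wp1
slot 4 (MUL): stall RD_PORT — free A0,Mu2,Ld2,B0 rp0 wp1
slot 5 (MEM): stall RD_PORT — free A0,Mu2,Ld2,B0 rp0 wp1
slot 6 (MEM): stall RD_PORT — free A0,Mu2,Ld2,B0 rp0 wp1
slot 7 (ALU): stall FU — free A0,Mu2,Ld2,B0 rp0 wp1

issued = [0, 3]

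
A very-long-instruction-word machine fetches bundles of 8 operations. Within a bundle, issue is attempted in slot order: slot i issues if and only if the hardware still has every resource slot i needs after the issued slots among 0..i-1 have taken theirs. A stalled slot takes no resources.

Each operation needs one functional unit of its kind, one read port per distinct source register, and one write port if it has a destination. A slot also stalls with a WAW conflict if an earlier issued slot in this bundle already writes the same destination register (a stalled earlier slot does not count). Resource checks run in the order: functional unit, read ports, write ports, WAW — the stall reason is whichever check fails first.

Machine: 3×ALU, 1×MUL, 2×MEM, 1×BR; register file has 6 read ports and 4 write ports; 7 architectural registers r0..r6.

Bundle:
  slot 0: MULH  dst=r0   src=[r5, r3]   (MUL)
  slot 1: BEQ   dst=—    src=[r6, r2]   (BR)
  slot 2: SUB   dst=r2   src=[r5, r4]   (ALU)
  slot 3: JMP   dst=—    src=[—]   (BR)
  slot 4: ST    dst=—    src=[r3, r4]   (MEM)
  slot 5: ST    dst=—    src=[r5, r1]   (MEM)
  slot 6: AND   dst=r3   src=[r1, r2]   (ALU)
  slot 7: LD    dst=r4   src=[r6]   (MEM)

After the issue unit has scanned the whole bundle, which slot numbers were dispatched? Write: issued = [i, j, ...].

#0 MUL src=r5,r3 dispatched  <A:3 Mu:0 Ld:2 B:1 rd:4 wr:3>
#1 BR src=r6,r2 dispatched  <A:3 Mu:0 Ld:2 B:0 rd:2 wr:3>
#2 ALU src=r5,r4 dispatched  <A:2 Mu:0 Ld:2 B:0 rd:0 wr:2>
#3 BR src=- held:FU  <A:2 Mu:0 Ld:2 B:0 rd:0 wr:2>
#4 MEM src=r3,r4 held:RD_PORT  <A:2 Mu:0 Ld:2 B:0 rd:0 wr:2>
#5 MEM src=r5,r1 held:RD_PORT  <A:2 Mu:0 Ld:2 B:0 rd:0 wr:2>
#6 ALU src=r1,r2 held:RD_PORT  <A:2 Mu:0 Ld:2 B:0 rd:0 wr:2>
#7 MEM src=r6 held:RD_PORT  <A:2 Mu:0 Ld:2 B:0 rd:0 wr:2>

issued = [0, 1, 2]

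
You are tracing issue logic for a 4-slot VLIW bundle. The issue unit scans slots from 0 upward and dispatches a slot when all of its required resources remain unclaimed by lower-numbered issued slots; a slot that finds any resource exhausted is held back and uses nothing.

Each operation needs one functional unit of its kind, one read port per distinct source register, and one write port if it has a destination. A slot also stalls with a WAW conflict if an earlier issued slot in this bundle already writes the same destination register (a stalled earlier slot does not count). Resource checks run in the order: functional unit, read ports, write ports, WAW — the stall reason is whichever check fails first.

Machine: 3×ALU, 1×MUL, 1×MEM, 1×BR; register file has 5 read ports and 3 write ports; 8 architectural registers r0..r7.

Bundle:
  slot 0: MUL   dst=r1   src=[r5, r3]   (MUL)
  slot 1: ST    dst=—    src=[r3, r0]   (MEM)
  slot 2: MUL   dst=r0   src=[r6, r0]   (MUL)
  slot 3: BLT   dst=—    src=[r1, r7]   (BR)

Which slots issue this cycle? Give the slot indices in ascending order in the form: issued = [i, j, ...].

[0] MUL needs rd=2 wr=1: ok; after: ALU=3 MUL=0 MEM=1 BR=1, R=3, W=2
[1] MEM needs rd=2 wr=0: ok; after: ALU=3 MUL=0 MEM=0 BR=1, R=1, W=2
[2] MUL needs rd=2 wr=1: FU; after: ALU=3 MUL=0 MEM=0 BR=1, R=1, W=2
[3] BR needs rd=2 wr=0: RD_PORT; after: ALU=3 MUL=0 MEM=0 BR=1, R=1, W=2

issued = [0, 1]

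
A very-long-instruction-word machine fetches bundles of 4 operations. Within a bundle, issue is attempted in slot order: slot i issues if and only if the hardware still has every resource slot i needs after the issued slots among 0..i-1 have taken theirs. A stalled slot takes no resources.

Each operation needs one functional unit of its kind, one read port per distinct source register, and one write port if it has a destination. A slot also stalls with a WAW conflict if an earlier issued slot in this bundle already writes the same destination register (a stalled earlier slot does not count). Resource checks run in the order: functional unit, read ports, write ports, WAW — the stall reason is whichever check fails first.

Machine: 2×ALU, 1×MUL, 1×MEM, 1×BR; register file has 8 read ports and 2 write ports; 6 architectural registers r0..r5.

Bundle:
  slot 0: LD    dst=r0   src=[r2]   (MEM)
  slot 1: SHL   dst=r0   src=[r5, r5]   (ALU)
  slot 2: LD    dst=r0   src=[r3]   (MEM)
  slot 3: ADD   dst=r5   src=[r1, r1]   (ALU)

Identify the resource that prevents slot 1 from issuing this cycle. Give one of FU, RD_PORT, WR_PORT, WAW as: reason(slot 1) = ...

#0 MEM src=r2 dispatched  <A:2 Mu:1 Ld:0 B:1 rd:7 wr:1>
#1 ALU src=r5,r5 held:WAW  <A:2 Mu:1 Ld:0 B:1 rd:7 wr:1>
#2 MEM src=r3 held:FU  <A:2 Mu:1 Ld:0 B:1 rd:7 wr:1>
#3 ALU src=r1,r1 dispatched  <A:1 Mu:1 Ld:0 B:1 rd:6 wr:0>

reason(slot 1) = WAW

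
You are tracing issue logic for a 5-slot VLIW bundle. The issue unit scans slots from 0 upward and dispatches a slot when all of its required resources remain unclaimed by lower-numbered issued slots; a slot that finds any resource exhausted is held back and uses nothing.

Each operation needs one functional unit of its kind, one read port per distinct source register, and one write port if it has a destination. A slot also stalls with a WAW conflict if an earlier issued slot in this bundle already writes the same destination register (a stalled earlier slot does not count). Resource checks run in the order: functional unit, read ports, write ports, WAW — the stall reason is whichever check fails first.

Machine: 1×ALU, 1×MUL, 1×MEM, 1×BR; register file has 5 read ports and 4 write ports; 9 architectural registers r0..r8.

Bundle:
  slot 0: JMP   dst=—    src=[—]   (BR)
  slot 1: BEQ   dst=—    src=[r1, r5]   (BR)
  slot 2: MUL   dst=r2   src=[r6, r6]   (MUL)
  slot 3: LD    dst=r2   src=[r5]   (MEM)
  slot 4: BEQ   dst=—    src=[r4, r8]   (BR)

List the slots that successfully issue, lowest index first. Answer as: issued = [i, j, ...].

slot 0 (BR): ISSUE — free A1,Mu1,Ld1,B0 rp5 wp4
slot 1 (BR): stall FU — free A1,Mu1,Ld1,B0 rp5 wp4
slot 2 (MUL): ISSUE — free A1,Mu0,Ld1,B0 rp4 wp3
slot 3 (MEM): stall WAW — free A1,Mu0,Ld1,B0 rp4 wp3
slot 4 (BR): stall FU — free A1,Mu0,Ld1,B0 rp4 wp3

issued = [0, 2]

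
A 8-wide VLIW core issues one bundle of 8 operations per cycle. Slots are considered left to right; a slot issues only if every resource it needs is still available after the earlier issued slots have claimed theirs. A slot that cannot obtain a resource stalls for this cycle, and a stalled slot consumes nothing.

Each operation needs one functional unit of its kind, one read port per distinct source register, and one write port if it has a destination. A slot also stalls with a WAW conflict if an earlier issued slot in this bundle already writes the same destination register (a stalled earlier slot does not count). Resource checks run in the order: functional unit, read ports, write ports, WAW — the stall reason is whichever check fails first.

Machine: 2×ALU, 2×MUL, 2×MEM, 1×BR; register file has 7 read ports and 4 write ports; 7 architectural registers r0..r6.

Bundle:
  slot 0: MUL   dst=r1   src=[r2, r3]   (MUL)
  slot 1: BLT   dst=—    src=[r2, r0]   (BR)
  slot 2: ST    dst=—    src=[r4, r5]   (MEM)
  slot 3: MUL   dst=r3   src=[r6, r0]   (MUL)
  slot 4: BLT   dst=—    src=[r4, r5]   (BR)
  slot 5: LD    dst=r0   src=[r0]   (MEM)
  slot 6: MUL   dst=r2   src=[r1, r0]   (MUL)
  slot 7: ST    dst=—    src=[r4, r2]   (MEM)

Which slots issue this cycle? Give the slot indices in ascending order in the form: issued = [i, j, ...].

issued = [0, 1, 2, 5]

#0 MUL src=r2,r3 dispatched  <A:2 Mu:1 Ld:2 B:1 rd:5 wr:3>
#1 BR src=r2,r0 dispatched  <A:2 Mu:1 Ld:2 B:0 rd:3 wr:3>
#2 MEM src=r4,r5 dispatched  <A:2 Mu:1 Ld:1 B:0 rd:1 wr:3>
#3 MUL src=r6,r0 held:RD_PORT  <A:2 Mu:1 Ld:1 B:0 rd:1 wr:3>
#4 BR src=r4,r5 held:FU  <A:2 Mu:1 Ld:1 B:0 rd:1 wr:3>
#5 MEM src=r0 dispatched  <A:2 Mu:1 Ld:0 B:0 rd:0 wr:2>
#6 MUL src=r1,r0 held:RD_PORT  <A:2 Mu:1 Ld:0 B:0 rd:0 wr:2>
#7 MEM src=r4,r2 held:FU  <A:2 Mu:1 Ld:0 B:0 rd:0 wr:2>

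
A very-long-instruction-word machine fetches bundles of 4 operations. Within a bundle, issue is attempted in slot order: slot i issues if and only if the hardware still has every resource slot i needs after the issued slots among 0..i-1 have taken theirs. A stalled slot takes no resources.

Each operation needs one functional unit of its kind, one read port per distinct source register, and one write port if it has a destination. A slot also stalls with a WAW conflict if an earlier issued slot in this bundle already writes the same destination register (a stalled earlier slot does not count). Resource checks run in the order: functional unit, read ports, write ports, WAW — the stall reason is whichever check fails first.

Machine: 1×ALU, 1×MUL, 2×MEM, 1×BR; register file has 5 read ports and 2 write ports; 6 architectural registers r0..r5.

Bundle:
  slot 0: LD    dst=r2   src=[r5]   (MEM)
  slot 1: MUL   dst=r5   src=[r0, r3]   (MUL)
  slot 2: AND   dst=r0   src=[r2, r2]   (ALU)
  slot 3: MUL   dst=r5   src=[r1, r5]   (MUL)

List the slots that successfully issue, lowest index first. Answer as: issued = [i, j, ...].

issued = [0, 1]

(0) want 1×MEM +1rd +1wr — yes → AL1|MU1|ME1|BR1|rd4|wr1
(1) want 1×MUL +2rd +1wr — yes → AL1|MU0|ME1|BR1|rd2|wr0
(2) want 1×ALU +1rd +1wr — WR_PORT → AL1|MU0|ME1|BR1|rd2|wr0
(3) want 1×MUL +2rd +1wr — FU → AL1|MU0|ME1|BR1|rd2|wr0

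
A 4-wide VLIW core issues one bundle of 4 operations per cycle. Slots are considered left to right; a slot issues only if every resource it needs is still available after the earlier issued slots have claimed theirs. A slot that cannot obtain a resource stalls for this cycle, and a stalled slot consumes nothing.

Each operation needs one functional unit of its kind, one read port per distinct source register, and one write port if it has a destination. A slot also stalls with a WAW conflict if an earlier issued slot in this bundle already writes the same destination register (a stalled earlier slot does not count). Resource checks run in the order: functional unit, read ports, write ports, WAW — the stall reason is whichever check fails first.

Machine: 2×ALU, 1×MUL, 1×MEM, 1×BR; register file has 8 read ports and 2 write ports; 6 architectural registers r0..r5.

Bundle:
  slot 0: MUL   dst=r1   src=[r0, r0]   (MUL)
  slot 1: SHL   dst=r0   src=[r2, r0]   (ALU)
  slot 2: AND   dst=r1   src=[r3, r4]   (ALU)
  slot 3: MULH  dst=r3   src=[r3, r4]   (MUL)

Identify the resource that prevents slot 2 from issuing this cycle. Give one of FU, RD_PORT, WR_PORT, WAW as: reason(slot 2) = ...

reason(slot 2) = WR_PORT

#0 MUL src=r0,r0 dispatched  <A:2 Mu:0 Ld:1 B:1 rd:7 wr:1>
#1 ALU src=r2,r0 dispatched  <A:1 Mu:0 Ld:1 B:1 rd:5 wr:0>
#2 ALU src=r3,r4 held:WR_PORT  <A:1 Mu:0 Ld:1 B:1 rd:5 wr:0>
#3 MUL src=r3,r4 held:FU  <A:1 Mu:0 Ld:1 B:1 rd:5 wr:0>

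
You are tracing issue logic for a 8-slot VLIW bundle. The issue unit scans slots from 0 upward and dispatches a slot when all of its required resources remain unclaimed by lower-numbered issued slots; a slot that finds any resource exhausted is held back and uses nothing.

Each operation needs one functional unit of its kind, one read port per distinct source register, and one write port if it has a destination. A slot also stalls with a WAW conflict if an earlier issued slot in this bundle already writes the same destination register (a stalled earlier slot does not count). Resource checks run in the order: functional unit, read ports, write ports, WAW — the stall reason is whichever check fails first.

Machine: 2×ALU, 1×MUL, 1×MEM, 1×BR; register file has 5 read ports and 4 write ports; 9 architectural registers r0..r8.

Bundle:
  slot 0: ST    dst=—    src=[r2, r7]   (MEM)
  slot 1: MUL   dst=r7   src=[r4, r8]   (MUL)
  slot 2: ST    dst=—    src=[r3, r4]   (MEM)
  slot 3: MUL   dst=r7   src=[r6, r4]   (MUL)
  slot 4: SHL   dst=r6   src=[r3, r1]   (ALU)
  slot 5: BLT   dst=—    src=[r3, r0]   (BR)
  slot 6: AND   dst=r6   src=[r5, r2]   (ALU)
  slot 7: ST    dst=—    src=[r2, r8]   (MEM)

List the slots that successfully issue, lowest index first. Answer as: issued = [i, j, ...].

#0 MEM src=r2,r7 dispatched  <A:2 Mu:1 Ld:0 B:1 rd:3 wr:4>
#1 MUL src=r4,r8 dispatched  <A:2 Mu:0 Ld:0 B:1 rd:1 wr:3>
#2 MEM src=r3,r4 held:FU  <A:2 Mu:0 Ld:0 B:1 rd:1 wr:3>
#3 MUL src=r6,r4 held:FU  <A:2 Mu:0 Ld:0 B:1 rd:1 wr:3>
#4 ALU src=r3,r1 held:RD_PORT  <A:2 Mu:0 Ld:0 B:1 rd:1 wr:3>
#5 BR src=r3,r0 held:RD_PORT  <A:2 Mu:0 Ld:0 B:1 rd:1 wr:3>
#6 ALU src=r5,r2 held:RD_PORT  <A:2 Mu:0 Ld:0 B:1 rd:1 wr:3>
#7 MEM src=r2,r8 held:FU  <A:2 Mu:0 Ld:0 B:1 rd:1 wr:3>

issued = [0, 1]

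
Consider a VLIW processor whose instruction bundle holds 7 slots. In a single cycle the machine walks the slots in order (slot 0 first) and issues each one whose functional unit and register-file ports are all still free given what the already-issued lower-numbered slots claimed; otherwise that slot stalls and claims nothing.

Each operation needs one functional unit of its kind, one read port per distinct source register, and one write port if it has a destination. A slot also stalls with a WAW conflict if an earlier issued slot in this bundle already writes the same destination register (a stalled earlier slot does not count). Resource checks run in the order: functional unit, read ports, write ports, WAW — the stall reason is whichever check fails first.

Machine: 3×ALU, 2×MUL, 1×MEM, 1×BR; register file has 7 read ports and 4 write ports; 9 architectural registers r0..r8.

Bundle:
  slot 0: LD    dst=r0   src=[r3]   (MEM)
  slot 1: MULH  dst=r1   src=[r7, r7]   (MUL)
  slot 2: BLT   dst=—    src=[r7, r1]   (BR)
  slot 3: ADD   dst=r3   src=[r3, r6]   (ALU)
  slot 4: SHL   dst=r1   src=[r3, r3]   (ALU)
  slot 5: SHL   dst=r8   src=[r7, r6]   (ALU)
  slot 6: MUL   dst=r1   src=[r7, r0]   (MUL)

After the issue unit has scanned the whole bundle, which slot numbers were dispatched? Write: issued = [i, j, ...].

(0) want 1×MEM +1rd +1wr — yes → AL3|MU2|ME0|BR1|rd6|wr3
(1) want 1×MUL +1rd +1wr — yes → AL3|MU1|ME0|BR1|rd5|wr2
(2) want 1×BR +2rd +0wr — yes → AL3|MU1|ME0|BR0|rd3|wr2
(3) want 1×ALU +2rd +1wr — yes → AL2|MU1|ME0|BR0|rd1|wr1
(4) want 1×ALU +1rd +1wr — WAW → AL2|MU1|ME0|BR0|rd1|wr1
(5) want 1×ALU +2rd +1wr — RD_PORT → AL2|MU1|ME0|BR0|rd1|wr1
(6) want 1×MUL +2rd +1wr — RD_PORT → AL2|MU1|ME0|BR0|rd1|wr1

issued = [0, 1, 2, 3]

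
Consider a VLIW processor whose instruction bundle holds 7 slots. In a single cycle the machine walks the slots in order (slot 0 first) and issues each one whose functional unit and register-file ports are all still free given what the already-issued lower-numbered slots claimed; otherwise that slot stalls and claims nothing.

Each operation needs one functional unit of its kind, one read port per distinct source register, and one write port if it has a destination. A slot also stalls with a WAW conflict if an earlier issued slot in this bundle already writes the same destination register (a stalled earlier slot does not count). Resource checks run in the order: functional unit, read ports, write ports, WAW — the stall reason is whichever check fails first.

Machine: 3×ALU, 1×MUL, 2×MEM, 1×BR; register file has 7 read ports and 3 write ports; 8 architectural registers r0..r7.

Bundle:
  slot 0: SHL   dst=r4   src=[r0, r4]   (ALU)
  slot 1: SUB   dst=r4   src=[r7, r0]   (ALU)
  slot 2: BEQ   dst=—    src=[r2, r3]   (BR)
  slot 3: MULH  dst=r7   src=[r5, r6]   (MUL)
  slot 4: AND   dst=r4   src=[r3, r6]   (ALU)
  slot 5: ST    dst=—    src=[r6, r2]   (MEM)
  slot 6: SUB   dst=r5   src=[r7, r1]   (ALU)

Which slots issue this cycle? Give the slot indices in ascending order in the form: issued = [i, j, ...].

slot 0 (ALU): ISSUE — free A2,Mu1,Ld2,B1 rp5 wp2
slot 1 (ALU): stall WAW — free A2,Mu1,Ld2,B1 rp5 wp2
slot 2 (BR): ISSUE — free A2,Mu1,Ld2,B0 rp3 wp2
slot 3 (MUL): ISSUE — free A2,Mu0,Ld2,B0 rp1 wp1
slot 4 (ALU): stall RD_PORT — free A2,Mu0,Ld2,B0 rp1 wp1
slot 5 (MEM): stall RD_PORT — free A2,Mu0,Ld2,B0 rp1 wp1
slot 6 (ALU): stall RD_PORT — free A2,Mu0,Ld2,B0 rp1 wp1

issued = [0, 2, 3]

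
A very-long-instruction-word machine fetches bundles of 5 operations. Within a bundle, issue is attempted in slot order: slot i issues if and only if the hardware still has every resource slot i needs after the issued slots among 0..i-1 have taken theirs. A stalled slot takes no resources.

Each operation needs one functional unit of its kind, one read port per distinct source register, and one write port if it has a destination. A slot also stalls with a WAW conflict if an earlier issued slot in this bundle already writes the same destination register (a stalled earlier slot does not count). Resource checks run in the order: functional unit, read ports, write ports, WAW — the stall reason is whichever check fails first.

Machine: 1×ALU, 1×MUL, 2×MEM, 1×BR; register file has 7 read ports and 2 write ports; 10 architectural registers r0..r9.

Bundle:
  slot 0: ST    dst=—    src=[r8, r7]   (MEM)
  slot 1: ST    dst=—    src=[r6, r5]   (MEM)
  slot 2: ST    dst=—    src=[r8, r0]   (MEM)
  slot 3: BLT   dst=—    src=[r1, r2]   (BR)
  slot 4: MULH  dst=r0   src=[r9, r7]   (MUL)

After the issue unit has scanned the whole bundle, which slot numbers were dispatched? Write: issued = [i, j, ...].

issued = [0, 1, 3]

#0 MEM src=r8,r7 dispatched  <A:1 Mu:1 Ld:1 B:1 rd:5 wr:2>
#1 MEM src=r6,r5 dispatched  <A:1 Mu:1 Ld:0 B:1 rd:3 wr:2>
#2 MEM src=r8,r0 held:FU  <A:1 Mu:1 Ld:0 B:1 rd:3 wr:2>
#3 BR src=r1,r2 dispatched  <A:1 Mu:1 Ld:0 B:0 rd:1 wr:2>
#4 MUL src=r9,r7 held:RD_PORT  <A:1 Mu:1 Ld:0 B:0 rd:1 wr:2>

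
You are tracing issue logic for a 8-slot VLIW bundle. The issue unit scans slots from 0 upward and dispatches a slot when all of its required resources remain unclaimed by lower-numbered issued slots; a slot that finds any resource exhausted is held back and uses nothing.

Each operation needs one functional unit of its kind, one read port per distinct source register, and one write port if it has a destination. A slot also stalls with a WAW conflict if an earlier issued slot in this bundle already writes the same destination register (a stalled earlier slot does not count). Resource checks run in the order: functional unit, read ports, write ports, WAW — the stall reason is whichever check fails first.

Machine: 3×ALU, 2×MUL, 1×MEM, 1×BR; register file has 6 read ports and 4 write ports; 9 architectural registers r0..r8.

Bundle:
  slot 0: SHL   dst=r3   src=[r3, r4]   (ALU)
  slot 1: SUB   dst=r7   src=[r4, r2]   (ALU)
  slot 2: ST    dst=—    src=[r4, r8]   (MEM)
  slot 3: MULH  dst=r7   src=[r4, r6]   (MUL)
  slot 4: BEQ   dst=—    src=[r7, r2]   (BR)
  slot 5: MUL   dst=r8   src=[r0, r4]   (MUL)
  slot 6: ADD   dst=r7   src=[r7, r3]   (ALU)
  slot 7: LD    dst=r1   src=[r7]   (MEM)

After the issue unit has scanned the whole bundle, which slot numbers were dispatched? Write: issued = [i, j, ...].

issued = [0, 1, 2]

[0] ALU needs rd=2 wr=1: ok; after: ALU=2 MUL=2 MEM=1 BR=1, R=4, W=3
[1] ALU needs rd=2 wr=1: ok; after: ALU=1 MUL=2 MEM=1 BR=1, R=2, W=2
[2] MEM needs rd=2 wr=0: ok; after: ALU=1 MUL=2 MEM=0 BR=1, R=0, W=2
[3] MUL needs rd=2 wr=1: RD_PORT; after: ALU=1 MUL=2 MEM=0 BR=1, R=0, W=2
[4] BR needs rd=2 wr=0: RD_PORT; after: ALU=1 MUL=2 MEM=0 BR=1, R=0, W=2
[5] MUL needs rd=2 wr=1: RD_PORT; after: ALU=1 MUL=2 MEM=0 BR=1, R=0, W=2
[6] ALU needs rd=2 wr=1: RD_PORT; after: ALU=1 MUL=2 MEM=0 BR=1, R=0, W=2
[7] MEM needs rd=1 wr=1: FU; after: ALU=1 MUL=2 MEM=0 BR=1, R=0, W=2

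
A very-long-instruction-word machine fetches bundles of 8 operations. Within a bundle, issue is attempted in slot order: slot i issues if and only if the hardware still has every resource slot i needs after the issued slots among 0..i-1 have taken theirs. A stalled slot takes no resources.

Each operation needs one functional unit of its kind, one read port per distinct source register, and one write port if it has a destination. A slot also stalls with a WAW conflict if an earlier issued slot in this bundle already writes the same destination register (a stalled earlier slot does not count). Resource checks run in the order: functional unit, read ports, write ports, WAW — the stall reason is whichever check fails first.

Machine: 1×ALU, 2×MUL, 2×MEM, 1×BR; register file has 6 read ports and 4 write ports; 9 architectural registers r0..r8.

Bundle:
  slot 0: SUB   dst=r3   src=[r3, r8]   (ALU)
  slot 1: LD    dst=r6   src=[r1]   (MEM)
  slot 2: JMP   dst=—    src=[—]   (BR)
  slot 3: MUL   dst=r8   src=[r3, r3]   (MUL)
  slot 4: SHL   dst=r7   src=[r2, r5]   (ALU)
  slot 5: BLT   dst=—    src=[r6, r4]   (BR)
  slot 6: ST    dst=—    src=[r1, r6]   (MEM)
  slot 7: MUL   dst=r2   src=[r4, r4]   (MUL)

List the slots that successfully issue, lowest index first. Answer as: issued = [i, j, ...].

issued = [0, 1, 2, 3, 6]

(0) want 1×ALU +2rd +1wr — yes → AL0|MU2|ME2|BR1|rd4|wr3
(1) want 1×MEM +1rd +1wr — yes → AL0|MU2|ME1|BR1|rd3|wr2
(2) want 1×BR +0rd +0wr — yes → AL0|MU2|ME1|BR0|rd3|wr2
(3) want 1×MUL +1rd +1wr — yes → AL0|MU1|ME1|BR0|rd2|wr1
(4) want 1×ALU +2rd +1wr — FU → AL0|MU1|ME1|BR0|rd2|wr1
(5) want 1×BR +2rd +0wr — FU → AL0|MU1|ME1|BR0|rd2|wr1
(6) want 1×MEM +2rd +0wr — yes → AL0|MU1|ME0|BR0|rd0|wr1
(7) want 1×MUL +1rd +1wr — RD_PORT → AL0|MU1|ME0|BR0|rd0|wr1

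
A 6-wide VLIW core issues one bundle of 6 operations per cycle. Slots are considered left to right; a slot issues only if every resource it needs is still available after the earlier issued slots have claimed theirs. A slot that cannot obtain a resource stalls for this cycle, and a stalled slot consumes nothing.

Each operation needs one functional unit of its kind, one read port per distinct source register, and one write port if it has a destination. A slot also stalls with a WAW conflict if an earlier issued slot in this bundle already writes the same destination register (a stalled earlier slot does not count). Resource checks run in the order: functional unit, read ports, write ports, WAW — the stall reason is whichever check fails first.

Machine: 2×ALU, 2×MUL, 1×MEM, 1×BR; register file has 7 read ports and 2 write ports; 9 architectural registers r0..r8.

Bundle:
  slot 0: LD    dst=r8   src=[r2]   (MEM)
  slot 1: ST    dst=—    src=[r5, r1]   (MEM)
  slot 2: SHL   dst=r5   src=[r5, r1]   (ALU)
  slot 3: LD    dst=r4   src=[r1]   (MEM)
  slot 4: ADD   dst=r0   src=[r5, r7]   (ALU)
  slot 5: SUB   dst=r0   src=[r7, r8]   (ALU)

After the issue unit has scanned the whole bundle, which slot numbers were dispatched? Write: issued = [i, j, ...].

#0 MEM src=r2 dispatched  <A:2 Mu:2 Ld:0 B:1 rd:6 wr:1>
#1 MEM src=r5,r1 held:FU  <A:2 Mu:2 Ld:0 B:1 rd:6 wr:1>
#2 ALU src=r5,r1 dispatched  <A:1 Mu:2 Ld:0 B:1 rd:4 wr:0>
#3 MEM src=r1 held:FU  <A:1 Mu:2 Ld:0 B:1 rd:4 wr:0>
#4 ALU src=r5,r7 held:WR_PORT  <A:1 Mu:2 Ld:0 B:1 rd:4 wr:0>
#5 ALU src=r7,r8 held:WR_PORT  <A:1 Mu:2 Ld:0 B:1 rd:4 wr:0>

issued = [0, 2]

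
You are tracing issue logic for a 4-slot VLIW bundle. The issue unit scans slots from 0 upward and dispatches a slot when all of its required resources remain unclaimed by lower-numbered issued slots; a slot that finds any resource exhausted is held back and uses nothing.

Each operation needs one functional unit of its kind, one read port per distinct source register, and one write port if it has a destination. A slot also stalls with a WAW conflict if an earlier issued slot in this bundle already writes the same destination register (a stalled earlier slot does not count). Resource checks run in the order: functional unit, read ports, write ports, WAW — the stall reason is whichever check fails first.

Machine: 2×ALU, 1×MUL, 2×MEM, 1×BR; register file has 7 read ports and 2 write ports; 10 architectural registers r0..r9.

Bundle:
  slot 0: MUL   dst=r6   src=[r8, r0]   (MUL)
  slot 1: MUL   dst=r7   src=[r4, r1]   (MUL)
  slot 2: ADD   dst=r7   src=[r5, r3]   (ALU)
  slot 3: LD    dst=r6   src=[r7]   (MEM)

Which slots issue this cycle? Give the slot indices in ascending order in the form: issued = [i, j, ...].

issued = [0, 2]

(0) want 1×MUL +2rd +1wr — yes → AL2|MU0|ME2|BR1|rd5|wr1
(1) want 1×MUL +2rd +1wr — FU → AL2|MU0|ME2|BR1|rd5|wr1
(2) want 1×ALU +2rd +1wr — yes → AL1|MU0|ME2|BR1|rd3|wr0
(3) want 1×MEM +1rd +1wr — WR_PORT → AL1|MU0|ME2|BR1|rd3|wr0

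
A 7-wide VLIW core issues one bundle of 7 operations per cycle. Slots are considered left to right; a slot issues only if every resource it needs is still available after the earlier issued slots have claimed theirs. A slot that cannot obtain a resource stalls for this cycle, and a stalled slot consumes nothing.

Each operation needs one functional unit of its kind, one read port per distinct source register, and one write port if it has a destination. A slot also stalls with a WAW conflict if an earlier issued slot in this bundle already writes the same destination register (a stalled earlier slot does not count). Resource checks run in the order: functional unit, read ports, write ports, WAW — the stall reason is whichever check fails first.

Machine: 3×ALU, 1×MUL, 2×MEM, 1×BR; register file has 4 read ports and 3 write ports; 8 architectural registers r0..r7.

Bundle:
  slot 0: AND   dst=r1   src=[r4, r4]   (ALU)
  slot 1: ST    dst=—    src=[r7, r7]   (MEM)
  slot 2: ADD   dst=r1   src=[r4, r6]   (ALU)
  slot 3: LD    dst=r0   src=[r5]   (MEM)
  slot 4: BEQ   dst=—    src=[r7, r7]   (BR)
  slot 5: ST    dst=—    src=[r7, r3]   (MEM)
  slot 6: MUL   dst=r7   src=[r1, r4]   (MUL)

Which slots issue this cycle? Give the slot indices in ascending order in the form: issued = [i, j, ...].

[0] ALU needs rd=1 wr=1: ok; after: ALU=2 MUL=1 MEM=2 BR=1, R=3, W=2
[1] MEM needs rd=1 wr=0: ok; after: ALU=2 MUL=1 MEM=1 BR=1, R=2, W=2
[2] ALU needs rd=2 wr=1: WAW; after: ALU=2 MUL=1 MEM=1 BR=1, R=2, W=2
[3] MEM needs rd=1 wr=1: ok; after: ALU=2 MUL=1 MEM=0 BR=1, R=1, W=1
[4] BR needs rd=1 wr=0: ok; after: ALU=2 MUL=1 MEM=0 BR=0, R=0, W=1
[5] MEM needs rd=2 wr=0: FU; after: ALU=2 MUL=1 MEM=0 BR=0, R=0, W=1
[6] MUL needs rd=2 wr=1: RD_PORT; after: ALU=2 MUL=1 MEM=0 BR=0, R=0, W=1

issued = [0, 1, 3, 4]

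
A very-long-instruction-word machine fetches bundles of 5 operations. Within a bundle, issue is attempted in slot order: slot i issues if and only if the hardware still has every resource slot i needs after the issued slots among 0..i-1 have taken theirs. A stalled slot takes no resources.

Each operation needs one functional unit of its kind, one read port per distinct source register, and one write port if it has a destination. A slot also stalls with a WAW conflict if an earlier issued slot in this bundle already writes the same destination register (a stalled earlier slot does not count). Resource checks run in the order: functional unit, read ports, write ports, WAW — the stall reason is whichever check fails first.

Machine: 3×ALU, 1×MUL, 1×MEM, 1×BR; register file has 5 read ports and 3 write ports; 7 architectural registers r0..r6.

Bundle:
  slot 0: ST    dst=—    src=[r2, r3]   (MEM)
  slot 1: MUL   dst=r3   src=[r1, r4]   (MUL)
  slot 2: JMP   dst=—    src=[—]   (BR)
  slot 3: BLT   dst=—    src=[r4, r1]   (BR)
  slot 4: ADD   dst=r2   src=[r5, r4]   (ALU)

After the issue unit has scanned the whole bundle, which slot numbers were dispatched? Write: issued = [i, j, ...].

slot 0 (MEM): ISSUE — free A3,Mu1,Ld0,B1 rp3 wp3
slot 1 (MUL): ISSUE — free A3,Mu0,Ld0,B1 rp1 wp2
slot 2 (BR): ISSUE — free A3,Mu0,Ld0,B0 rp1 wp2
slot 3 (BR): stall FU — free A3,Mu0,Ld0,B0 rp1 wp2
slot 4 (ALU): stall RD_PORT — free A3,Mu0,Ld0,B0 rp1 wp2

issued = [0, 1, 2]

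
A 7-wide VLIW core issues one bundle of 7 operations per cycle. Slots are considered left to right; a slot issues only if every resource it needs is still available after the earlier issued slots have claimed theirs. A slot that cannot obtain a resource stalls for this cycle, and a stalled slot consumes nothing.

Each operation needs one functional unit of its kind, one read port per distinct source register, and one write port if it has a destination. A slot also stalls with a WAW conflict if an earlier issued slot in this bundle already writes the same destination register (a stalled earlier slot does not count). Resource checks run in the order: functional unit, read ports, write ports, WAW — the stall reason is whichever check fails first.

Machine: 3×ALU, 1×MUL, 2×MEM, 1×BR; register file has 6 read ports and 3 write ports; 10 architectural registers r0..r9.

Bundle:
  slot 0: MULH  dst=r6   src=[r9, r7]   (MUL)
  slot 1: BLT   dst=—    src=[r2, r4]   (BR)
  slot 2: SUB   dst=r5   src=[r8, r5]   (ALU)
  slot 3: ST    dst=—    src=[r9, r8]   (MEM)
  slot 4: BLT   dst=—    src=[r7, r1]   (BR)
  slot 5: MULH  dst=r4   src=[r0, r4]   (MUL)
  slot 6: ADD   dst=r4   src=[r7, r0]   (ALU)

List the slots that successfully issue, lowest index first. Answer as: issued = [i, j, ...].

slot 0 (MUL): ISSUE — free A3,Mu0,Ld2,B1 rp4 wp2
slot 1 (BR): ISSUE — free A3,Mu0,Ld2,B0 rp2 wp2
slot 2 (ALU): ISSUE — free A2,Mu0,Ld2,B0 rp0 wp1
slot 3 (MEM): stall RD_PORT — free A2,Mu0,Ld2,B0 rp0 wp1
slot 4 (BR): stall FU — free A2,Mu0,Ld2,B0 rp0 wp1
slot 5 (MUL): stall FU — free A2,Mu0,Ld2,B0 rp0 wp1
slot 6 (ALU): stall RD_PORT — free A2,Mu0,Ld2,B0 rp0 wp1

issued = [0, 1, 2]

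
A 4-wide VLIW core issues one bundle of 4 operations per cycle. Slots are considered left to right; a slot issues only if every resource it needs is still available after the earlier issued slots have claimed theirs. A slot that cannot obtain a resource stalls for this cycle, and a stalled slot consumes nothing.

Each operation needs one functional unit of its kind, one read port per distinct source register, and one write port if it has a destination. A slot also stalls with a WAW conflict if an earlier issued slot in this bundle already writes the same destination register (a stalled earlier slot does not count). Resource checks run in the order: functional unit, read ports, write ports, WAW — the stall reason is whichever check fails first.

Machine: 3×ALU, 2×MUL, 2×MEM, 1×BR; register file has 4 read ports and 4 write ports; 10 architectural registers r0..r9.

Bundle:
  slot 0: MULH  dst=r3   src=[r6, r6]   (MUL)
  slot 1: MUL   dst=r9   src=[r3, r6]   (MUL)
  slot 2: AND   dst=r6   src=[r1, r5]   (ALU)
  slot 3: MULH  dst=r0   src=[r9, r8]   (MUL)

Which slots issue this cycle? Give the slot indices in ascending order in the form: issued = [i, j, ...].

slot 0 (MUL): ISSUE — free A3,Mu1,Ld2,B1 rp3 wp3
slot 1 (MUL): ISSUE — free A3,Mu0,Ld2,B1 rp1 wp2
slot 2 (ALU): stall RD_PORT — free A3,Mu0,Ld2,B1 rp1 wp2
slot 3 (MUL): stall FU — free A3,Mu0,Ld2,B1 rp1 wp2

issued = [0, 1]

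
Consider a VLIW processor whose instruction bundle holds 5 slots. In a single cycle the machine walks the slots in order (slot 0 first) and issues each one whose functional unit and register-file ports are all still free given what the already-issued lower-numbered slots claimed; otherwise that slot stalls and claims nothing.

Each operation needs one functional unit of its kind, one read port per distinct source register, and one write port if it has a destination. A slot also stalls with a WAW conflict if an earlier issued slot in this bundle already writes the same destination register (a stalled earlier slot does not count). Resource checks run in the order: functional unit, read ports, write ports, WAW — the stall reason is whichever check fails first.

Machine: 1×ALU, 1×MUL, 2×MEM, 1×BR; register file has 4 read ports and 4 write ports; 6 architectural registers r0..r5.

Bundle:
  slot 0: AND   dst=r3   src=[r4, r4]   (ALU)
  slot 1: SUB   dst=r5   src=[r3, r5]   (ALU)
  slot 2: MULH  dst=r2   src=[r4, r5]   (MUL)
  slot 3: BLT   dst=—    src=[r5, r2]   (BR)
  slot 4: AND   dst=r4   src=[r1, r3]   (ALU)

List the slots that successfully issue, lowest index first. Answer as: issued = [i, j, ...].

issued = [0, 2]

(0) want 1×ALU +1rd +1wr — yes → AL0|MU1|ME2|BR1|rd3|wr3
(1) want 1×ALU +2rd +1wr — FU → AL0|MU1|ME2|BR1|rd3|wr3
(2) want 1×MUL +2rd +1wr — yes → AL0|MU0|ME2|BR1|rd1|wr2
(3) want 1×BR +2rd +0wr — RD_PORT → AL0|MU0|ME2|BR1|rd1|wr2
(4) want 1×ALU +2rd +1wr — FU → AL0|MU0|ME2|BR1|rd1|wr2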